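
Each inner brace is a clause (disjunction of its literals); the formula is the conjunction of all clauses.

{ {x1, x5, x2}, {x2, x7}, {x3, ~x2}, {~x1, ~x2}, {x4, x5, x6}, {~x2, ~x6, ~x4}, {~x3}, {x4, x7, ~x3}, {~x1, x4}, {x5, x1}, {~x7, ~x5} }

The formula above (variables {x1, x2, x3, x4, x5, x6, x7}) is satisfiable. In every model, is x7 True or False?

Suppose x7 = 0.
(x2) alone gives x2 = 1.
(x3) alone gives x3 = 1.
Now (~x3) is unsatisfied and unit — conflict.
So every satisfying assignment has x7 = True.

True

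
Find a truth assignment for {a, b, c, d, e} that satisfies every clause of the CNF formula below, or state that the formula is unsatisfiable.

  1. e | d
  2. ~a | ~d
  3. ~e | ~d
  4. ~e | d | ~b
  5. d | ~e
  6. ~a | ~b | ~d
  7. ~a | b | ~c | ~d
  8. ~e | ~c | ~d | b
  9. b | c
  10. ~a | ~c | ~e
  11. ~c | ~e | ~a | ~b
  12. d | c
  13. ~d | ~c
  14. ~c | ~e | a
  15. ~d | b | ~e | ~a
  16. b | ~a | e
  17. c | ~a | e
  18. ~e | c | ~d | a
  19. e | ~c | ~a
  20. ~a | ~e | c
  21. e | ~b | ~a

Case e = 0:
Unit clause (d) forces d = 1.
Unit clause (~a) forces a = 0.
Unit clause (~c) forces c = 0.
Unit clause (b) forces b = 1.
Every clause now holds.

a: 0,  b: 1,  c: 0,  d: 1,  e: 0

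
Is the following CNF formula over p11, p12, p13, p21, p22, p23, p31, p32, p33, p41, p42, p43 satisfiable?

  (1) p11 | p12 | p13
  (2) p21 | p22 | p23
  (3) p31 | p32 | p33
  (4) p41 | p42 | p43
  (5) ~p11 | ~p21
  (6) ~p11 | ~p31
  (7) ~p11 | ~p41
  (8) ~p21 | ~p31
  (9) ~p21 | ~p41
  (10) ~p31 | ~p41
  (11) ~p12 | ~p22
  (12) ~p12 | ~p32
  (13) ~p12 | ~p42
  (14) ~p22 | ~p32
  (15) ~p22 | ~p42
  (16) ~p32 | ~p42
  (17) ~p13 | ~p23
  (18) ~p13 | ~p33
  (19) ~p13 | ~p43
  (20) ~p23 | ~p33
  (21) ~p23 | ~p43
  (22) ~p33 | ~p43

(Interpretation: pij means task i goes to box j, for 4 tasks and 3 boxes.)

No

Suppose p11 = 0.
Suppose p12 = 1.
The clause (~p22) is unit, so p22 = 0.
The clause (~p32) is unit, so p32 = 0.
The clause (~p42) is unit, so p42 = 0.
Suppose p21 = 1.
The clause (~p31) is unit, so p31 = 0.
The clause (p33) is unit, so p33 = 1.
The clause (~p41) is unit, so p41 = 0.
The clause (p43) is unit, so p43 = 1.
That conflicts with the unit clause (~p43).
That branch fails; take p21 = 0 instead.
The clause (p23) is unit, so p23 = 1.
The clause (~p13) is unit, so p13 = 0.
The clause (~p33) is unit, so p33 = 0.
The clause (p31) is unit, so p31 = 1.
The clause (~p41) is unit, so p41 = 0.
The clause (p43) is unit, so p43 = 1.
That conflicts with the unit clause (~p43).
Neither p21 = 1 nor p21 = 0 works.
That branch fails; take p12 = 0 instead.
The clause (p13) is unit, so p13 = 1.
The clause (~p23) is unit, so p23 = 0.
The clause (~p33) is unit, so p33 = 0.
The clause (~p43) is unit, so p43 = 0.
Suppose p21 = 1.
The clause (~p31) is unit, so p31 = 0.
The clause (p32) is unit, so p32 = 1.
The clause (~p41) is unit, so p41 = 0.
The clause (p42) is unit, so p42 = 1.
That conflicts with the unit clause (~p42).
That branch fails; take p21 = 0 instead.
The clause (p22) is unit, so p22 = 1.
The clause (~p32) is unit, so p32 = 0.
The clause (p31) is unit, so p31 = 1.
The clause (~p41) is unit, so p41 = 0.
The clause (p42) is unit, so p42 = 1.
That conflicts with the unit clause (~p42).
Neither p21 = 1 nor p21 = 0 works.
Neither p12 = 1 nor p12 = 0 works.
That branch fails; take p11 = 1 instead.
The clause (~p21) is unit, so p21 = 0.
The clause (~p31) is unit, so p31 = 0.
The clause (~p41) is unit, so p41 = 0.
Suppose p22 = 1.
The clause (~p12) is unit, so p12 = 0.
The clause (~p32) is unit, so p32 = 0.
The clause (p33) is unit, so p33 = 1.
The clause (~p42) is unit, so p42 = 0.
The clause (p43) is unit, so p43 = 1.
That conflicts with the unit clause (~p43).
That branch fails; take p22 = 0 instead.
The clause (p23) is unit, so p23 = 1.
The clause (~p13) is unit, so p13 = 0.
The clause (~p33) is unit, so p33 = 0.
The clause (p32) is unit, so p32 = 1.
The clause (~p12) is unit, so p12 = 0.
The clause (~p42) is unit, so p42 = 0.
The clause (p43) is unit, so p43 = 1.
That conflicts with the unit clause (~p43).
Neither p22 = 1 nor p22 = 0 works.
Neither p11 = 1 nor p11 = 0 works.
No assignment satisfies every clause.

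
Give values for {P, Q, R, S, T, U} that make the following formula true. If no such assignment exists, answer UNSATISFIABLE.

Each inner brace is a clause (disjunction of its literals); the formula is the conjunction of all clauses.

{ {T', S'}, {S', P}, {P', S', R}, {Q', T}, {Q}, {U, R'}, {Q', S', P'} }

(Q) alone gives Q = 1.
(T) alone gives T = 1.
(S') alone gives S = 0.
Suppose U = 1.
No clause remains; P, R are free.

P=0; Q=1; R=1; S=0; T=1; U=1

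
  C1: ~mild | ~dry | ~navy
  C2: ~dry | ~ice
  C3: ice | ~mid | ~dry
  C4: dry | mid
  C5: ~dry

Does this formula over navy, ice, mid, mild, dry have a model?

Yes, satisfiable

The clause (~dry) is unit, so dry = 0.
The clause (mid) is unit, so mid = 1.
Every clause is now satisfied; navy, ice, mild are unconstrained.
A satisfying assignment: navy ↦ 0,  ice ↦ 0,  mid ↦ 1,  mild ↦ 1,  dry ↦ 0.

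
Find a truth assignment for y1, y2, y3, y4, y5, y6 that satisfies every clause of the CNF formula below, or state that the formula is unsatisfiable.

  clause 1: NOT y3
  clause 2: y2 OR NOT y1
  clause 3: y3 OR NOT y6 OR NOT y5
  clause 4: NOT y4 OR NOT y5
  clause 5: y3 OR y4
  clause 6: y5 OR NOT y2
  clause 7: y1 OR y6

The clause (NOT y3) is unit, so y3 = false.
The clause (y4) is unit, so y4 = true.
The clause (NOT y5) is unit, so y5 = false.
The clause (NOT y2) is unit, so y2 = false.
The clause (NOT y1) is unit, so y1 = false.
The clause (y6) is unit, so y6 = true.
All clauses are satisfied.

y1=false,  y2=false,  y3=false,  y4=true,  y5=false,  y6=true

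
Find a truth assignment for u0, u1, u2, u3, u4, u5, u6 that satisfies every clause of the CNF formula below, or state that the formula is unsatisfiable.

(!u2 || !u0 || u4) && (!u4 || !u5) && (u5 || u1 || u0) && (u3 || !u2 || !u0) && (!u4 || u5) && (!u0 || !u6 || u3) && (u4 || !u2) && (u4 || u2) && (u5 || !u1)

Try u4 = false.
From the singleton clause (!u2), u2 = false.
That conflicts with the unit clause (u2).
Undo u4 and try u4 = true.
From the singleton clause (!u5), u5 = false.
That conflicts with the unit clause (u5).
Neither u4 = true nor u4 = false works.

UNSATISFIABLE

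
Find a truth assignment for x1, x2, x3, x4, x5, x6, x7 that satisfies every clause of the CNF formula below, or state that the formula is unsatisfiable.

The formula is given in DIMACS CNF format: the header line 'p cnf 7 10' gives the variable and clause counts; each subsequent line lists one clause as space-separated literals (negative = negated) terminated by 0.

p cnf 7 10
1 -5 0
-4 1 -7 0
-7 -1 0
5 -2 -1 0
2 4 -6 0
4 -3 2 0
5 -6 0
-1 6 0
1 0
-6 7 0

UNSATISFIABLE

(x1) alone gives x1 = True.
(¬x7) alone gives x7 = False.
(x6) alone gives x6 = True.
But (¬x6) is also a unit clause — contradiction.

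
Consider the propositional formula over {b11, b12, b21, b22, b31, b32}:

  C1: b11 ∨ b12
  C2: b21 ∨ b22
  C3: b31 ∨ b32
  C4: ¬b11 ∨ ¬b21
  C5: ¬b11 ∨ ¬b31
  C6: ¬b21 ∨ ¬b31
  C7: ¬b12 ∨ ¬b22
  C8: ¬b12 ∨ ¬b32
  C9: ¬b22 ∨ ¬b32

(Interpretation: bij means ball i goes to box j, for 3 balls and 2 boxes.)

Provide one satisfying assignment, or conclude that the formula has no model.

UNSATISFIABLE

Branch on b11: set b11 = True.
The clause (¬b21) is unit, so b21 = False.
The clause (b22) is unit, so b22 = True.
The clause (¬b31) is unit, so b31 = False.
The clause (b32) is unit, so b32 = True.
But (¬b32) is also a unit clause — contradiction.
So b11 must be the other value — set b11 = False.
The clause (b12) is unit, so b12 = True.
The clause (¬b22) is unit, so b22 = False.
The clause (b21) is unit, so b21 = True.
The clause (¬b31) is unit, so b31 = False.
The clause (b32) is unit, so b32 = True.
But (¬b32) is also a unit clause — contradiction.
Either choice for b11 ends in contradiction.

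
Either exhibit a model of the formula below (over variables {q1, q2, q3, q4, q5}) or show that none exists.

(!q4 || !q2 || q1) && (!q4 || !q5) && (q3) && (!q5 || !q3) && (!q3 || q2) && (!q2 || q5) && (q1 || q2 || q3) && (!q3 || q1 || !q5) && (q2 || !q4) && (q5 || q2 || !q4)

UNSATISFIABLE

Unit clause (q3) forces q3 = true.
Unit clause (!q5) forces q5 = false.
Unit clause (q2) forces q2 = true.
That conflicts with the unit clause (!q2).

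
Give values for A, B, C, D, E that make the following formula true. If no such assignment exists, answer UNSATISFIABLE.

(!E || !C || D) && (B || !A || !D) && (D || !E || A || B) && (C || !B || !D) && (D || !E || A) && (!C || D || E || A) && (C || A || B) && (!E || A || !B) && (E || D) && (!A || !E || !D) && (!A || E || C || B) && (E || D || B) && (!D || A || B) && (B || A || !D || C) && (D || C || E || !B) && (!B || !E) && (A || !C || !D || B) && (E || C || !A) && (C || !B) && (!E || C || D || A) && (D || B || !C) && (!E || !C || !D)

Try E = false.
Unit clause (D) forces D = true.
Try B = true.
Unit clause (C) forces C = true.
Every clause is now satisfied; A is unconstrained.

A ↦ true; B ↦ true; C ↦ true; D ↦ true; E ↦ false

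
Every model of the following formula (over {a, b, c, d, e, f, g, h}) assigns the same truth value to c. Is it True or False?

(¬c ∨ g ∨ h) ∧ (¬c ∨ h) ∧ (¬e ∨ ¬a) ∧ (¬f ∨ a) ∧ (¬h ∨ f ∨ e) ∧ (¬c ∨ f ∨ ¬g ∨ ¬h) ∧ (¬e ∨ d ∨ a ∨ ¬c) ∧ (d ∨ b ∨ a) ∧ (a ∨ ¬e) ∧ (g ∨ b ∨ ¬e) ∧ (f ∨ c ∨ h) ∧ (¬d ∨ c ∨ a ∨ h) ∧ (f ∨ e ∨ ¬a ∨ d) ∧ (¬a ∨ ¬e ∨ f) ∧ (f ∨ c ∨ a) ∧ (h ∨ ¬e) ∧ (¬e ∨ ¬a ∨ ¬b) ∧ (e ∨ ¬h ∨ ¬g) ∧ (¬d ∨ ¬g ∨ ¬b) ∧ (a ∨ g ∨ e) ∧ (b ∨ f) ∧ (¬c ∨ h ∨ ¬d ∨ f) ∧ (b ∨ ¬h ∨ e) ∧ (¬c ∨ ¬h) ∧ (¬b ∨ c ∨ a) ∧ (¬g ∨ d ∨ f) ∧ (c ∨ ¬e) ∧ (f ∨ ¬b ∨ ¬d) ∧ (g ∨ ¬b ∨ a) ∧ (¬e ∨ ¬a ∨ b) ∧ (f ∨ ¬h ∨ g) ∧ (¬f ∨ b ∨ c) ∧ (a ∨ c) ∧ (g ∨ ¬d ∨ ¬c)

Suppose c = True.
(h) alone gives h = True.
That conflicts with the unit clause (¬h).
So every satisfying assignment has c = False.

False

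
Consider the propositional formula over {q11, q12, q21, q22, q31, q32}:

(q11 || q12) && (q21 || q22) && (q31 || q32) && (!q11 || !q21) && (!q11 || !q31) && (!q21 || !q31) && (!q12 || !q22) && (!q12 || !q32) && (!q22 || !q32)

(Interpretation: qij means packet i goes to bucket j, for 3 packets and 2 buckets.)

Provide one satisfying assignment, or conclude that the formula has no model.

UNSATISFIABLE

Case q11 = true:
From the singleton clause (!q21), q21 = false.
From the singleton clause (q22), q22 = true.
From the singleton clause (!q31), q31 = false.
From the singleton clause (q32), q32 = true.
But (!q32) is also a unit clause — contradiction.
Undo q11 and try q11 = false.
From the singleton clause (q12), q12 = true.
From the singleton clause (!q22), q22 = false.
From the singleton clause (q21), q21 = true.
From the singleton clause (!q31), q31 = false.
From the singleton clause (q32), q32 = true.
But (!q32) is also a unit clause — contradiction.
Either choice for q11 ends in contradiction.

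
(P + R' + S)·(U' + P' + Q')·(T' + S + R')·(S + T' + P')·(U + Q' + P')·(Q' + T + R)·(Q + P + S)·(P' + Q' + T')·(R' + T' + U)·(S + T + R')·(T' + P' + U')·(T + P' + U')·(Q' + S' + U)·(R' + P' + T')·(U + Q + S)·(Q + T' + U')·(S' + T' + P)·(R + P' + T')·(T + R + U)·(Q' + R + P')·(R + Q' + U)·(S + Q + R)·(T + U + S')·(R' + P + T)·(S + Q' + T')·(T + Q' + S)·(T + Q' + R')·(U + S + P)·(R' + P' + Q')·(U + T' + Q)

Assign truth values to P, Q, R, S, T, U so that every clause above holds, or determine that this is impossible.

P=0,  Q=0,  R=0,  S=1,  T=0,  U=1

Case P = 0:
Case R = 0:
Case Q = 0:
(S) alone gives S = 1.
(T') alone gives T = 0.
(U) alone gives U = 1.
Every clause now holds.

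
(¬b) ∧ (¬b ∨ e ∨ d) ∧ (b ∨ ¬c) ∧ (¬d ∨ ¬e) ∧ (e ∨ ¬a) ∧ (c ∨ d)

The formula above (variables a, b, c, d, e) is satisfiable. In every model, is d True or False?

Suppose d = False.
Unit clause (¬b) forces b = False.
Unit clause (¬c) forces c = False.
That conflicts with the unit clause (c).
So every satisfying assignment has d = True.

True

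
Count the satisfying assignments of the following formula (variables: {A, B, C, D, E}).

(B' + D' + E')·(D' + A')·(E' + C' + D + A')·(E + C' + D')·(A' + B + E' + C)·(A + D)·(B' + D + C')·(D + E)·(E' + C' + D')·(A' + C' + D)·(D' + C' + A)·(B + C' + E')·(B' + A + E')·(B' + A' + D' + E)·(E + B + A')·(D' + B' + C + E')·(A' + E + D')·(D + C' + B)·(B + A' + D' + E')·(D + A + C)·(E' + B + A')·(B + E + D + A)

4

There are 2^5 = 32 truth assignments over (A, B, C, D, E).
Split on E. With E = 1, the clauses containing E are satisfied and E' drops from the rest; 2 of the 2^4 = 16 assignments to the other variables satisfy what remains.
With E = 0, by the same count on the reduced clause set, 2 assignments work.
(One model: A=F, B=F, C=F, D=T, E=F.)
Total: 2 + 2 = 4.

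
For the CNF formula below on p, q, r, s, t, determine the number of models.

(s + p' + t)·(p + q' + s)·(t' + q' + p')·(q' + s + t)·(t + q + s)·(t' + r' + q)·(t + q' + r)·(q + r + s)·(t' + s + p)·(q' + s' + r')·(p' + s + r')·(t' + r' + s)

7

There are 2^5 = 32 truth assignments over (p, q, r, s, t).
Split on p. With p = 1, the clauses containing p are satisfied and p' drops from the rest; 3 of the 2^4 = 16 assignments to the other variables satisfy what remains.
With p = 0, by the same count on the reduced clause set, 4 assignments work.
Total: 3 + 4 = 7.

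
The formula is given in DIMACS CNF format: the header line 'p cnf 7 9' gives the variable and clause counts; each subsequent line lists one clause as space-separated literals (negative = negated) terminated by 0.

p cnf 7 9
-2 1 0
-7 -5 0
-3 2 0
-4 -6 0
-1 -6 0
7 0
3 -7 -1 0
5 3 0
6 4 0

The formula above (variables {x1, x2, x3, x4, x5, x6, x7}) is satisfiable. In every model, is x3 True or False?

Suppose x3 = False.
(x7) alone gives x7 = True.
(¬x5) alone gives x5 = False.
That conflicts with the unit clause (x5).
So every satisfying assignment has x3 = True.

True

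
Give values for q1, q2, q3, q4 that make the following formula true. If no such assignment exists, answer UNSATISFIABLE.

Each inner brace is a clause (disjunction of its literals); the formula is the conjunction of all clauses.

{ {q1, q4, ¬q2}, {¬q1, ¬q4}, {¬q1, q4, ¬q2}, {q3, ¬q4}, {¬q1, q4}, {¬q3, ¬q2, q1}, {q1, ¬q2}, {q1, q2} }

Branch on q1: set q1 = False.
Unit clause (¬q2) forces q2 = False.
But (q2) is also a unit clause — contradiction.
So q1 must be the other value — set q1 = True.
Unit clause (¬q4) forces q4 = False.
But (q4) is also a unit clause — contradiction.
Neither q1 = True nor q1 = False works.

UNSATISFIABLE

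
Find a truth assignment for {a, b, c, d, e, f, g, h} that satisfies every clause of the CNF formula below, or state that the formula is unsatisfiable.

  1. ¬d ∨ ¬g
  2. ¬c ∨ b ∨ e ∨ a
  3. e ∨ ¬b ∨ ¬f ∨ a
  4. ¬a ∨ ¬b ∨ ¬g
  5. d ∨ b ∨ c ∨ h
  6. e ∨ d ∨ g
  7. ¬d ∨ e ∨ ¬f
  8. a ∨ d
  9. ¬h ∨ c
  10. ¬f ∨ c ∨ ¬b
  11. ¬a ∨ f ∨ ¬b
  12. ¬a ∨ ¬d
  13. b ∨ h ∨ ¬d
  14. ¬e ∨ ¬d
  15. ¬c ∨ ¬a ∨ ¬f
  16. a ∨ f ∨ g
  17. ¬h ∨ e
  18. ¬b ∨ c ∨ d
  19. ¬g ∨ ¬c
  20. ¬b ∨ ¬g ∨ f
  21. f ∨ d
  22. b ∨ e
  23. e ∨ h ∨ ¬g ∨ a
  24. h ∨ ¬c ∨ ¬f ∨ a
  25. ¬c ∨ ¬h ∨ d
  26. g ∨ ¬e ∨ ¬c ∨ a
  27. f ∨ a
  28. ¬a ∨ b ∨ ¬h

UNSATISFIABLE

Try d = False.
Unit clause (a) forces a = True.
Unit clause (f) forces f = True.
Unit clause (¬c) forces c = False.
Unit clause (¬h) forces h = False.
Unit clause (b) forces b = True.
That conflicts with the unit clause (¬b).
That branch fails; take d = True instead.
Unit clause (¬g) forces g = False.
Unit clause (¬a) forces a = False.
Unit clause (¬e) forces e = False.
Unit clause (¬f) forces f = False.
That conflicts with the unit clause (f).
Neither d = True nor d = False works.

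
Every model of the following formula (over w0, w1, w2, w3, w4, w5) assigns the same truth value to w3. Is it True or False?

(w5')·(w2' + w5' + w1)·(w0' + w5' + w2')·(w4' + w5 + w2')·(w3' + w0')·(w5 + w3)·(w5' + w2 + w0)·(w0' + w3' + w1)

Suppose w3 = 0.
Unit clause (w5') forces w5 = 0.
Now (w5) is unsatisfied and unit — conflict.
So every satisfying assignment has w3 = True.

True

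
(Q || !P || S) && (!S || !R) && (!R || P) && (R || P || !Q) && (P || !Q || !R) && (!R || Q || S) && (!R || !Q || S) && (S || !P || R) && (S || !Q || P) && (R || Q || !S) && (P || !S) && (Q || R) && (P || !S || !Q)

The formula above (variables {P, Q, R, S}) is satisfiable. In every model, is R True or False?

False

Suppose R = true.
From the singleton clause (!S), S = false.
From the singleton clause (P), P = true.
From the singleton clause (Q), Q = true.
Now (!Q) is unsatisfied and unit — conflict.
So every satisfying assignment has R = False.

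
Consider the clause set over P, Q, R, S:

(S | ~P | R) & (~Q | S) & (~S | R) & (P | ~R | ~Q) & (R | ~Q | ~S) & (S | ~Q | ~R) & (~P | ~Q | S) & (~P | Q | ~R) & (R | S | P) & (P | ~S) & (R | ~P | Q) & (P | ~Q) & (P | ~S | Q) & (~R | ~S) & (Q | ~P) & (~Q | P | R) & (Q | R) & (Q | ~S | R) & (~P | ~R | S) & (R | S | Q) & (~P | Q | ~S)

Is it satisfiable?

Branch on Q: set Q = 0.
From the singleton clause (~P), P = 0.
From the singleton clause (~S), S = 0.
From the singleton clause (R), R = 1.
All clauses are satisfied.
A satisfying assignment: P: 0; Q: 0; R: 1; S: 0.

Yes, satisfiable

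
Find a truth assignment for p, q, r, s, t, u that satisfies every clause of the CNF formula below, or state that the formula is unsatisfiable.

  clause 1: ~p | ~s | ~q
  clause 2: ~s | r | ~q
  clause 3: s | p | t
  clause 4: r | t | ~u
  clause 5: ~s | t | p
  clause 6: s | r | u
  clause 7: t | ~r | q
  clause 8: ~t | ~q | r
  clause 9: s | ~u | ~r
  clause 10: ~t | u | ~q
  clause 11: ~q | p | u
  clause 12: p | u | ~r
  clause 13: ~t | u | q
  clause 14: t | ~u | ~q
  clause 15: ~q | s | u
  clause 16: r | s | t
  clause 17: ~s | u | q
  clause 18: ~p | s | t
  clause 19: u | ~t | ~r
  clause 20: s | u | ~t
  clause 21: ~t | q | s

p ↦ 0,  q ↦ 1,  r ↦ 1,  s ↦ 1,  t ↦ 1,  u ↦ 1

Branch on p: set p = 0.
Branch on s: set s = 1.
Unit clause (t) forces t = 1.
Branch on r: set r = 1.
Unit clause (u) forces u = 1.
All clauses hold; q can take either value.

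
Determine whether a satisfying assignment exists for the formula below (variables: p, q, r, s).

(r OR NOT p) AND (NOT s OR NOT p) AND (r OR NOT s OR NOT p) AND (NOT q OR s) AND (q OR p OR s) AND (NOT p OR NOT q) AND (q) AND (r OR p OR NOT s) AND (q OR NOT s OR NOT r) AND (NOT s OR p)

Unit clause (q) forces q = true.
Unit clause (s) forces s = true.
Unit clause (NOT p) forces p = false.
That conflicts with the unit clause (p).
No assignment satisfies every clause.

No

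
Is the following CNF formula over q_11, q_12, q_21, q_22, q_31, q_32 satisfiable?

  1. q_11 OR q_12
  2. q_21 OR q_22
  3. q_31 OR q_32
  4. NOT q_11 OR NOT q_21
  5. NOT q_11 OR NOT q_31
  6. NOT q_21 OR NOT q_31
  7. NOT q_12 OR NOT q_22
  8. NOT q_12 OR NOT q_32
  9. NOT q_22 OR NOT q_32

Branch on q_11: set q_11 = true.
From the singleton clause (NOT q_21), q_21 = false.
From the singleton clause (q_22), q_22 = true.
From the singleton clause (NOT q_31), q_31 = false.
From the singleton clause (q_32), q_32 = true.
But (NOT q_32) is also a unit clause — contradiction.
Undo q_11 and try q_11 = false.
From the singleton clause (q_12), q_12 = true.
From the singleton clause (NOT q_22), q_22 = false.
From the singleton clause (q_21), q_21 = true.
From the singleton clause (NOT q_31), q_31 = false.
From the singleton clause (q_32), q_32 = true.
But (NOT q_32) is also a unit clause — contradiction.
Either choice for q_11 ends in contradiction.
No assignment satisfies every clause.

No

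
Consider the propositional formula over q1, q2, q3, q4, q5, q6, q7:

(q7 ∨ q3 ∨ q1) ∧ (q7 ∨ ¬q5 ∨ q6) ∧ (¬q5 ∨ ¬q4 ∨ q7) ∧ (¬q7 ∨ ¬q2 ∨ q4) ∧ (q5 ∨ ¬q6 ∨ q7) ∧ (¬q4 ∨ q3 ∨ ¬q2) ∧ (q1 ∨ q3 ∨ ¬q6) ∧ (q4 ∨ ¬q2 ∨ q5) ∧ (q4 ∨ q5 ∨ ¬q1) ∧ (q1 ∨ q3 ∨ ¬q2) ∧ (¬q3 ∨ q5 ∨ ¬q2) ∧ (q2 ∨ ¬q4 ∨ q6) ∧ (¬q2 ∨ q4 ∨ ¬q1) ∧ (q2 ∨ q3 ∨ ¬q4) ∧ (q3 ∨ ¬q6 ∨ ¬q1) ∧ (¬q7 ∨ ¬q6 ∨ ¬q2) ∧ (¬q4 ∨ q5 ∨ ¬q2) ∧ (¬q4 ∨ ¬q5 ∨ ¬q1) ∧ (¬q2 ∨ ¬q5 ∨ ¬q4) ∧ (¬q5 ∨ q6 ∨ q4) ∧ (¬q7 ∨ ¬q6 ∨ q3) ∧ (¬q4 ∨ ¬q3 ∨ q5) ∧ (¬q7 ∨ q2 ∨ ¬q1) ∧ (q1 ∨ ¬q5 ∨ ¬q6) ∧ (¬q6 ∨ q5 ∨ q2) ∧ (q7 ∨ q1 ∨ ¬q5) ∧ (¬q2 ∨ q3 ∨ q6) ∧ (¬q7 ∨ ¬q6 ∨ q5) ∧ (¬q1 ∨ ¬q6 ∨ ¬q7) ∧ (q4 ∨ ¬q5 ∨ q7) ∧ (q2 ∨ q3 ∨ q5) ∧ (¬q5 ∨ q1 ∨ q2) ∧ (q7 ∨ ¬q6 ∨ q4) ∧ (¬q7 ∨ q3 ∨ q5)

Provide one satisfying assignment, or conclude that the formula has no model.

Suppose q7 = True.
Suppose q2 = False.
The clause (¬q1) is unit, so q1 = False.
The clause (¬q5) is unit, so q5 = False.
The clause (¬q6) is unit, so q6 = False.
The clause (¬q4) is unit, so q4 = False.
The clause (q3) is unit, so q3 = True.
This assignment satisfies each clause.

q1: False; q2: False; q3: True; q4: False; q5: False; q6: False; q7: True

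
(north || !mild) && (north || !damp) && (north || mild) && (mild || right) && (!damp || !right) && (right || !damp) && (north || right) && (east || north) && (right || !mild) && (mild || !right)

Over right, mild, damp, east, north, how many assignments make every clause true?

There are 2^5 = 32 truth assignments over (right, mild, damp, east, north).
Split on north. With north = true, the clauses containing north are satisfied and !north drops from the rest; 2 of the 2^4 = 16 assignments to the other variables satisfy what remains.
With north = false, by the same count on the reduced clause set, 0 assignments work.
Total: 2 + 0 = 2.

2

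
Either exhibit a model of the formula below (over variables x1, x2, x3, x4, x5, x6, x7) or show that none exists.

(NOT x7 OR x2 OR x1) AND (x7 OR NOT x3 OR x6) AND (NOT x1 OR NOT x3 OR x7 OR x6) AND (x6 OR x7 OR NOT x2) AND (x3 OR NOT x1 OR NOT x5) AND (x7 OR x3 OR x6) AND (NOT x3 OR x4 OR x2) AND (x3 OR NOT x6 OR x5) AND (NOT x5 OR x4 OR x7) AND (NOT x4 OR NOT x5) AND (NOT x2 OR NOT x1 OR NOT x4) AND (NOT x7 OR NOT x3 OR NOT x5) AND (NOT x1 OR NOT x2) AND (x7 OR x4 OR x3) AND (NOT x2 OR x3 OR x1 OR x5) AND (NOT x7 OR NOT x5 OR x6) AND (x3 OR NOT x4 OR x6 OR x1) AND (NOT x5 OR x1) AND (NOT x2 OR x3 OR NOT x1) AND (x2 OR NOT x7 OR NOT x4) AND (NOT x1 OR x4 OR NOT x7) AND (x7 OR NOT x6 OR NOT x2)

x1=false,  x2=true,  x3=true,  x4=true,  x5=false,  x6=false,  x7=true

Try x4 = true.
The clause (NOT x5) is unit, so x5 = false.
Try x3 = true.
Try x7 = true.
The clause (x2) is unit, so x2 = true.
The clause (NOT x1) is unit, so x1 = false.
All clauses hold; x6 can take either value.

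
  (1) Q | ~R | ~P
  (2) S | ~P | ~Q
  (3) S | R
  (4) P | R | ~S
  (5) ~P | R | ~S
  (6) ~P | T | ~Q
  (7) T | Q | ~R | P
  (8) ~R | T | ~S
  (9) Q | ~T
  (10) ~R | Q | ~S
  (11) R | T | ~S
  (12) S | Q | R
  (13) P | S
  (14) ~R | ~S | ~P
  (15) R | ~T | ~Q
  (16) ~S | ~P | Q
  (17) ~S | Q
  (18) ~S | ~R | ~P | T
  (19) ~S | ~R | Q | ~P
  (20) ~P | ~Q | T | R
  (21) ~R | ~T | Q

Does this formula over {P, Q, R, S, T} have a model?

Yes, satisfiable

Case S = 1:
The clause (Q) is unit, so Q = 1.
Case P = 0:
The clause (R) is unit, so R = 1.
The clause (T) is unit, so T = 1.
This assignment satisfies each clause.
A satisfying assignment: P ↦ 0; Q ↦ 1; R ↦ 1; S ↦ 1; T ↦ 1.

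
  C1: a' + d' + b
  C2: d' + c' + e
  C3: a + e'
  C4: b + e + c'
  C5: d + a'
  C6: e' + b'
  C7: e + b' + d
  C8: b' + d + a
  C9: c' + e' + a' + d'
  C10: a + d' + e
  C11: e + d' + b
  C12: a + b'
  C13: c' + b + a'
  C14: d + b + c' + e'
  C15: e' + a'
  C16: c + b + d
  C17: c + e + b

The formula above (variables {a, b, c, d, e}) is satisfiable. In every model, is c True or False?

False

Suppose c = 1.
Branch on d: set d = 0.
The clause (a') is unit, so a = 0.
The clause (e') is unit, so e = 0.
The clause (b) is unit, so b = 1.
Now (b') is unsatisfied and unit — conflict.
That branch fails; take d = 1 instead.
The clause (e) is unit, so e = 1.
The clause (a) is unit, so a = 1.
Now (a') is unsatisfied and unit — conflict.
Both values of d lead to a conflict.
So every satisfying assignment has c = False.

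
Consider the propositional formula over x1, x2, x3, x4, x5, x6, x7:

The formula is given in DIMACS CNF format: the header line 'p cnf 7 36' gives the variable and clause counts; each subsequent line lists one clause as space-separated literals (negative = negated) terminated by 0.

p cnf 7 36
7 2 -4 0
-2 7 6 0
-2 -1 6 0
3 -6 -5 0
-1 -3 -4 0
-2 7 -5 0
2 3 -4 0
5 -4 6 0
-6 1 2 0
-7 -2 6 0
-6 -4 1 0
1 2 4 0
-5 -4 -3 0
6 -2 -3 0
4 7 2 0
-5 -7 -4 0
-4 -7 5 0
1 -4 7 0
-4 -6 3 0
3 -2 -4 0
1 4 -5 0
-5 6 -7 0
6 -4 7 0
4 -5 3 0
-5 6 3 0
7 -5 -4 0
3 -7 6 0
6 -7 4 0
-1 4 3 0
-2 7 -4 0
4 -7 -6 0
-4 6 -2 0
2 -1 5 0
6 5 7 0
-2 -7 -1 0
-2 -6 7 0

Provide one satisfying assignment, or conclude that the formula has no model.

Try x7 = True.
Try x2 = False.
Try x3 = True.
Try x1 = False.
From the singleton clause (¬x6), x6 = False.
From the singleton clause (x4), x4 = True.
From the singleton clause (x5), x5 = True.
But (¬x5) is also a unit clause — contradiction.
That branch fails; take x1 = True instead.
From the singleton clause (¬x4), x4 = False.
From the singleton clause (x6), x6 = True.
But (¬x6) is also a unit clause — contradiction.
Either choice for x1 ends in contradiction.
That branch fails; take x3 = False instead.
From the singleton clause (¬x4), x4 = False.
From the singleton clause (x1), x1 = True.
But (¬x1) is also a unit clause — contradiction.
Either choice for x3 ends in contradiction.
That branch fails; take x2 = True instead.
From the singleton clause (x6), x6 = True.
From the singleton clause (x4), x4 = True.
From the singleton clause (x1), x1 = True.
But (¬x1) is also a unit clause — contradiction.
Either choice for x2 ends in contradiction.
That branch fails; take x7 = False instead.
Try x2 = True.
From the singleton clause (x6), x6 = True.
But (¬x6) is also a unit clause — contradiction.
That branch fails; take x2 = False instead.
From the singleton clause (¬x4), x4 = False.
But (x4) is also a unit clause — contradiction.
Either choice for x2 ends in contradiction.
Either choice for x7 ends in contradiction.

UNSATISFIABLE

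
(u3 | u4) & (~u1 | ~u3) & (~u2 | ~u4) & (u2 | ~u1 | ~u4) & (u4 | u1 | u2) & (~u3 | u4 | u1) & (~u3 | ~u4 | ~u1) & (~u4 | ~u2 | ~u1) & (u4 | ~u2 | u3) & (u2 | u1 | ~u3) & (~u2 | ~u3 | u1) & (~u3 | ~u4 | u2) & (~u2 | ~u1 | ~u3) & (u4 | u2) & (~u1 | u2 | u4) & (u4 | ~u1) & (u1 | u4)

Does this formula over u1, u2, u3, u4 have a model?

Branch on u3: set u3 = 0.
From the singleton clause (u4), u4 = 1.
From the singleton clause (~u2), u2 = 0.
From the singleton clause (~u1), u1 = 0.
This assignment satisfies each clause.
A satisfying assignment: u1=0,  u2=0,  u3=0,  u4=1.

Yes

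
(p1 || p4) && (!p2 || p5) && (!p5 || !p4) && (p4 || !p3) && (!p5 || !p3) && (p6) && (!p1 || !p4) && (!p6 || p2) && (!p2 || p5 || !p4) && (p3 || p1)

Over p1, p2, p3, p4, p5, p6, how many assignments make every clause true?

1

There are 2^6 = 64 truth assignments over (p1, p2, p3, p4, p5, p6).
Split on p5. With p5 = true, the clauses containing p5 are satisfied and !p5 drops from the rest; 1 of the 2^5 = 32 assignments to the other variables satisfy what remains.
With p5 = false, by the same count on the reduced clause set, 0 assignments work.
Total: 1 + 0 = 1.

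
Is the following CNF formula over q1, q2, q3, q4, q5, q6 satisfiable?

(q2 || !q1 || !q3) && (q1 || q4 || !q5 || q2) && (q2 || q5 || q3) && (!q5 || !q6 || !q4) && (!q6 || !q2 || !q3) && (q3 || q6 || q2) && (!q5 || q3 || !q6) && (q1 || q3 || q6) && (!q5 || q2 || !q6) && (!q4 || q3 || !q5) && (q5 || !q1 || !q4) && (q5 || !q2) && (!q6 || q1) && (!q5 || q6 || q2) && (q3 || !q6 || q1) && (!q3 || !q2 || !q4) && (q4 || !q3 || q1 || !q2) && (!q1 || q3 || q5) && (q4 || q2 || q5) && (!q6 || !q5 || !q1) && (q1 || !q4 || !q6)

Case q5 = true:
Case q6 = false:
(q2) alone gives q2 = true.
Case q1 = true:
Case q4 = false:
No clause remains; q3 is free.
A satisfying assignment: q1: true, q2: true, q3: false, q4: false, q5: true, q6: false.

Yes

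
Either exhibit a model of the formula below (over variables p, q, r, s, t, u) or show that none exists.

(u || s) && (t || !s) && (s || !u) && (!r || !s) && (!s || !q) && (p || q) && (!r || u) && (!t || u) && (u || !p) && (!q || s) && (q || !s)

Case u = true:
(s) alone gives s = true.
(t) alone gives t = true.
(!r) alone gives r = false.
(!q) alone gives q = false.
But (q) is also a unit clause — contradiction.
So u must be the other value — set u = false.
(s) alone gives s = true.
(t) alone gives t = true.
But (!t) is also a unit clause — contradiction.
Both values of u lead to a conflict.

UNSATISFIABLE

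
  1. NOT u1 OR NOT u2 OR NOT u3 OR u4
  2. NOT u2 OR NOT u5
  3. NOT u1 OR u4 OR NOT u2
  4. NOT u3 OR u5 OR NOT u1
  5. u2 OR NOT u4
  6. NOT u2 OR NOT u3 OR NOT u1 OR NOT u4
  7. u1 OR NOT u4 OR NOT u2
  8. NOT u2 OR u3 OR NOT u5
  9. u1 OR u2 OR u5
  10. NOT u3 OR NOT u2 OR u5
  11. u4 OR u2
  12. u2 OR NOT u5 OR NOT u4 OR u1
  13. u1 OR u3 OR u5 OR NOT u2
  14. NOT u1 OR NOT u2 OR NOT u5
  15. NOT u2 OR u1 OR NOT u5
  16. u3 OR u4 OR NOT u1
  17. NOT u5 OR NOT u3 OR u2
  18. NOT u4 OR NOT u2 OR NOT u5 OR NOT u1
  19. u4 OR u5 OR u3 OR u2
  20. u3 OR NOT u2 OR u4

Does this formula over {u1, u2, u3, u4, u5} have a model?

Branch on u2: set u2 = true.
(NOT u5) alone gives u5 = false.
(NOT u3) alone gives u3 = false.
(u1) alone gives u1 = true.
(u4) alone gives u4 = true.
This assignment satisfies each clause.
A satisfying assignment: u1: true,  u2: true,  u3: false,  u4: true,  u5: false.

Yes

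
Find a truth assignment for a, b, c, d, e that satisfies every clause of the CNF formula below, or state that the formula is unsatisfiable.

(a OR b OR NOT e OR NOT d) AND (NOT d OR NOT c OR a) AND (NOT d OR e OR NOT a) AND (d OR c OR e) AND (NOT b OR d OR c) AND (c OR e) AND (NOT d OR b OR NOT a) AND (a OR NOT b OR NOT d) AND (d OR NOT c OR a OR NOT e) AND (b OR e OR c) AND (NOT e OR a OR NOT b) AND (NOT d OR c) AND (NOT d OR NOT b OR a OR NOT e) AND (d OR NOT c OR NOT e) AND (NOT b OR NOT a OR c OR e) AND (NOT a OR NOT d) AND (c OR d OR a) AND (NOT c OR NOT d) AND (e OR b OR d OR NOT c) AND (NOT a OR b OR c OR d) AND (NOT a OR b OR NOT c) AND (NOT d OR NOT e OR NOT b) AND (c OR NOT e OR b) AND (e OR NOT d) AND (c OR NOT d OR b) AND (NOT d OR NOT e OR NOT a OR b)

a ↦ false,  b ↦ true,  c ↦ true,  d ↦ false,  e ↦ false

Case c = true:
Unit clause (NOT d) forces d = false.
Unit clause (NOT e) forces e = false.
Unit clause (b) forces b = true.
Every clause is now satisfied; a is unconstrained.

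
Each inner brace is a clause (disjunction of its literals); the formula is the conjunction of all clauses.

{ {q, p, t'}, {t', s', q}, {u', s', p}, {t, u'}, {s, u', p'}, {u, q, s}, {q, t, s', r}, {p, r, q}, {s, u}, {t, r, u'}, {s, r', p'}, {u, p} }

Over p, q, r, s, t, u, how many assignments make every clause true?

There are 2^6 = 64 truth assignments over (p, q, r, s, t, u).
Split on t. With t = 1, the clauses containing t are satisfied and t' drops from the rest; 6 of the 2^5 = 32 assignments to the other variables satisfy what remains.
With t = 0, by the same count on the reduced clause set, 3 assignments work.
Total: 6 + 3 = 9.

9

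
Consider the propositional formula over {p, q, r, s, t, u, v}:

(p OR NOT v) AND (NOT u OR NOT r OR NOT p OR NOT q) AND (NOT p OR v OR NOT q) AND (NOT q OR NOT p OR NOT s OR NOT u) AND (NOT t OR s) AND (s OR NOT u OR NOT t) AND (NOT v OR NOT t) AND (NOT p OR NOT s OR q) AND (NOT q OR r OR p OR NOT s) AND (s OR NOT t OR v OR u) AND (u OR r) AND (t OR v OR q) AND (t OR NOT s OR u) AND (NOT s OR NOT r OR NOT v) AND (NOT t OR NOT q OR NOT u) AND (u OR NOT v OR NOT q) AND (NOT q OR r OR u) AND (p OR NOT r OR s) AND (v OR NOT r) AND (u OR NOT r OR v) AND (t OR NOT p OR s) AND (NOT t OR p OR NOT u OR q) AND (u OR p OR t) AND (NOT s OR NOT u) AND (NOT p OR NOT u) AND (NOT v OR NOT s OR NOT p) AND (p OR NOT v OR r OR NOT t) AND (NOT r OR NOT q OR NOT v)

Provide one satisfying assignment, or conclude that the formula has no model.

Branch on p: set p = false.
Unit clause (NOT v) forces v = false.
Unit clause (NOT r) forces r = false.
Unit clause (u) forces u = true.
Unit clause (NOT s) forces s = false.
Unit clause (NOT t) forces t = false.
Unit clause (q) forces q = true.
All clauses are satisfied.

p=false; q=true; r=false; s=false; t=false; u=true; v=false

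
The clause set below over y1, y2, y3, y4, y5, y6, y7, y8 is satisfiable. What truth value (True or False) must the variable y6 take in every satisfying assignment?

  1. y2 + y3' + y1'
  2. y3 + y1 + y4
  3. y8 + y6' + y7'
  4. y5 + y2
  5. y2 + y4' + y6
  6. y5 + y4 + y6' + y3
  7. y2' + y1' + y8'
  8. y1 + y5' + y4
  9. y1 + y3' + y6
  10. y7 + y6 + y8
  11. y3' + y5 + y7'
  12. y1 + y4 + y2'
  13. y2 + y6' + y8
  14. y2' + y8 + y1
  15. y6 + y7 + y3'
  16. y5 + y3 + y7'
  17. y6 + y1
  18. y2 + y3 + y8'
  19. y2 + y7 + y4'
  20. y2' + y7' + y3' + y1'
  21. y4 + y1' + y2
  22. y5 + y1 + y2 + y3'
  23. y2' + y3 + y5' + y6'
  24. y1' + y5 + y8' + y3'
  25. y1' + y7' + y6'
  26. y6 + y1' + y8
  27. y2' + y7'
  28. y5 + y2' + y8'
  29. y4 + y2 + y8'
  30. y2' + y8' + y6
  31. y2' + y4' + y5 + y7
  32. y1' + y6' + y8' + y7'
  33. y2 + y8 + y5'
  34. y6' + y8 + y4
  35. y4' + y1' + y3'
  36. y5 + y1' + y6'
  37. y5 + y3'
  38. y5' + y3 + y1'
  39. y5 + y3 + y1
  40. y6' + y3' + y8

Suppose y6 = 0.
From the singleton clause (y1), y1 = 1.
From the singleton clause (y8), y8 = 1.
From the singleton clause (y2'), y2 = 0.
From the singleton clause (y3'), y3 = 0.
But (y3) is also a unit clause — contradiction.
So every satisfying assignment has y6 = True.

True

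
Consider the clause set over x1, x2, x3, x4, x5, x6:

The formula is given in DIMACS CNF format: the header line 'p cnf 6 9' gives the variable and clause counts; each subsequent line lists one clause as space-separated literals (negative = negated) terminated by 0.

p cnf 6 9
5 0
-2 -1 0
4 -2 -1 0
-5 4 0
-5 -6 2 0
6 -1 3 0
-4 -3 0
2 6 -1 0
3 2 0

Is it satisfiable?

Yes

(x5) alone gives x5 = True.
(x4) alone gives x4 = True.
(¬x3) alone gives x3 = False.
(x2) alone gives x2 = True.
(¬x1) alone gives x1 = False.
No clause remains; x6 is free.
A satisfying assignment: x1=False,  x2=True,  x3=False,  x4=True,  x5=True,  x6=False.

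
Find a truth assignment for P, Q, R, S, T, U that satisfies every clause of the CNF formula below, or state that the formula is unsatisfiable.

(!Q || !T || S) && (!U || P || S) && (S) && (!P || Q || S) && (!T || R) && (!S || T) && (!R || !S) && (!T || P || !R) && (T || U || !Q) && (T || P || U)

(S) alone gives S = true.
(T) alone gives T = true.
(R) alone gives R = true.
That conflicts with the unit clause (!R).

UNSATISFIABLE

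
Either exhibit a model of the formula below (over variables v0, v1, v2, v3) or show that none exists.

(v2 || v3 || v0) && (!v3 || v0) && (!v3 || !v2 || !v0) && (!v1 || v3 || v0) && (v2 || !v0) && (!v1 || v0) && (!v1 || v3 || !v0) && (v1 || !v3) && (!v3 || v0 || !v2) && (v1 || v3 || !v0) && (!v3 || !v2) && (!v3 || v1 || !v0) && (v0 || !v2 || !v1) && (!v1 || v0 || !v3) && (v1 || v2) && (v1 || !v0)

v0 ↦ false; v1 ↦ false; v2 ↦ true; v3 ↦ false

Case v3 = false:
Case v2 = true:
Case v1 = false:
From the singleton clause (!v0), v0 = false.
This assignment satisfies each clause.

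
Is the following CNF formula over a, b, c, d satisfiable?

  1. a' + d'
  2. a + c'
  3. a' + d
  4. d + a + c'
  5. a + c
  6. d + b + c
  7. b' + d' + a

Branch on a: set a = 0.
(c') alone gives c = 0.
That conflicts with the unit clause (c).
That branch fails; take a = 1 instead.
(d') alone gives d = 0.
That conflicts with the unit clause (d).
Both values of a lead to a conflict.
No assignment satisfies every clause.

Unsatisfiable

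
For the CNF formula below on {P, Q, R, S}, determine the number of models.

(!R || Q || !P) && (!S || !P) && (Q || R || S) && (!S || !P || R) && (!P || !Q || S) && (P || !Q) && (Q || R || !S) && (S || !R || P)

There are 2^4 = 16 truth assignments over (P, Q, R, S).
Check each against the 8 clauses (columns in the order P, Q, R, S):
  F F F F  ✗ fails (Q || R || S)
  F F F T  ✗ fails (Q || R || !S)
  F F T F  ✗ fails (S || !R || P)
  F F T T  ✓ satisfies all
  F T F F  ✗ fails (P || !Q)
  F T F T  ✗ fails (P || !Q)
  F T T F  ✗ fails (P || !Q)
  F T T T  ✗ fails (P || !Q)
  T F F F  ✗ fails (Q || R || S)
  T F F T  ✗ fails (!S || !P)
  T F T F  ✗ fails (!R || Q || !P)
  T F T T  ✗ fails (!R || Q || !P)
  T T F F  ✗ fails (!P || !Q || S)
  T T F T  ✗ fails (!S || !P)
  T T T F  ✗ fails (!P || !Q || S)
  T T T T  ✗ fails (!S || !P)
1 of the 16 rows is a model.

1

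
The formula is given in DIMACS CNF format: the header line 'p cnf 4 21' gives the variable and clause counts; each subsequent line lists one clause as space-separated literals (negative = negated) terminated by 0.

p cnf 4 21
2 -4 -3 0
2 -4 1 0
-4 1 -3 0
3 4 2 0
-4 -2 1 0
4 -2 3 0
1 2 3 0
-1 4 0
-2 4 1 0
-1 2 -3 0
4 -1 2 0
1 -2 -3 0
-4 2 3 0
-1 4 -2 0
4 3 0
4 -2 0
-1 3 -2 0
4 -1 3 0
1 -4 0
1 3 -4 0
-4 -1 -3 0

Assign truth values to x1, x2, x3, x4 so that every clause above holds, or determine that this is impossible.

x1 ↦ False,  x2 ↦ False,  x3 ↦ True,  x4 ↦ False

Case x1 = False:
From the singleton clause (¬x4), x4 = False.
From the singleton clause (¬x2), x2 = False.
From the singleton clause (x3), x3 = True.
All clauses are satisfied.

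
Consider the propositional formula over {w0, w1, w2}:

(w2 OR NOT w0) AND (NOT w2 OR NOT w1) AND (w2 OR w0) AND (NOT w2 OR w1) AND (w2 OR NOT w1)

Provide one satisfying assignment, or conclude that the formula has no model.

Try w2 = true.
(NOT w1) alone gives w1 = false.
Now (w1) is unsatisfied and unit — conflict.
Backtrack on w2: now try w2 = false.
(NOT w0) alone gives w0 = false.
Now (w0) is unsatisfied and unit — conflict.
Both values of w2 lead to a conflict.

UNSATISFIABLE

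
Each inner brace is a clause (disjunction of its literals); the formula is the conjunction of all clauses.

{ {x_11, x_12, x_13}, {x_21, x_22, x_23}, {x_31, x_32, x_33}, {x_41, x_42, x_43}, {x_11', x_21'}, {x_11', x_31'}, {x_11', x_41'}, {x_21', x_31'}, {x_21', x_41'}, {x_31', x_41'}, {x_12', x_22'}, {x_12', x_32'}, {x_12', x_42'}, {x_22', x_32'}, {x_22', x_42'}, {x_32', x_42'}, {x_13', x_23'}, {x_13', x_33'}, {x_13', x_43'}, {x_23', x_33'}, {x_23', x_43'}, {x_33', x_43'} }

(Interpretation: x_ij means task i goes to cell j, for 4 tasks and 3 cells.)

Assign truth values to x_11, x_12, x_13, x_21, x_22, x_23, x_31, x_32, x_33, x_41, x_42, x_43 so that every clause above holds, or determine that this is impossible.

Case x_11 = 0:
Case x_12 = 1:
From the singleton clause (x_22'), x_22 = 0.
From the singleton clause (x_32'), x_32 = 0.
From the singleton clause (x_42'), x_42 = 0.
Case x_21 = 1:
From the singleton clause (x_31'), x_31 = 0.
From the singleton clause (x_33), x_33 = 1.
From the singleton clause (x_41'), x_41 = 0.
From the singleton clause (x_43), x_43 = 1.
Now (x_43') is unsatisfied and unit — conflict.
Backtrack on x_21: now try x_21 = 0.
From the singleton clause (x_23), x_23 = 1.
From the singleton clause (x_13'), x_13 = 0.
From the singleton clause (x_33'), x_33 = 0.
From the singleton clause (x_31), x_31 = 1.
From the singleton clause (x_41'), x_41 = 0.
From the singleton clause (x_43), x_43 = 1.
Now (x_43') is unsatisfied and unit — conflict.
Both values of x_21 lead to a conflict.
Backtrack on x_12: now try x_12 = 0.
From the singleton clause (x_13), x_13 = 1.
From the singleton clause (x_23'), x_23 = 0.
From the singleton clause (x_33'), x_33 = 0.
From the singleton clause (x_43'), x_43 = 0.
Case x_21 = 1:
From the singleton clause (x_31'), x_31 = 0.
From the singleton clause (x_32), x_32 = 1.
From the singleton clause (x_41'), x_41 = 0.
From the singleton clause (x_42), x_42 = 1.
Now (x_42') is unsatisfied and unit — conflict.
Backtrack on x_21: now try x_21 = 0.
From the singleton clause (x_22), x_22 = 1.
From the singleton clause (x_32'), x_32 = 0.
From the singleton clause (x_31), x_31 = 1.
From the singleton clause (x_41'), x_41 = 0.
From the singleton clause (x_42), x_42 = 1.
Now (x_42') is unsatisfied and unit — conflict.
Both values of x_21 lead to a conflict.
Both values of x_12 lead to a conflict.
Backtrack on x_11: now try x_11 = 1.
From the singleton clause (x_21'), x_21 = 0.
From the singleton clause (x_31'), x_31 = 0.
From the singleton clause (x_41'), x_41 = 0.
Case x_22 = 1:
From the singleton clause (x_12'), x_12 = 0.
From the singleton clause (x_32'), x_32 = 0.
From the singleton clause (x_33), x_33 = 1.
From the singleton clause (x_42'), x_42 = 0.
From the singleton clause (x_43), x_43 = 1.
Now (x_43') is unsatisfied and unit — conflict.
Backtrack on x_22: now try x_22 = 0.
From the singleton clause (x_23), x_23 = 1.
From the singleton clause (x_13'), x_13 = 0.
From the singleton clause (x_33'), x_33 = 0.
From the singleton clause (x_32), x_32 = 1.
From the singleton clause (x_12'), x_12 = 0.
From the singleton clause (x_42'), x_42 = 0.
From the singleton clause (x_43), x_43 = 1.
Now (x_43') is unsatisfied and unit — conflict.
Both values of x_22 lead to a conflict.
Both values of x_11 lead to a conflict.

UNSATISFIABLE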